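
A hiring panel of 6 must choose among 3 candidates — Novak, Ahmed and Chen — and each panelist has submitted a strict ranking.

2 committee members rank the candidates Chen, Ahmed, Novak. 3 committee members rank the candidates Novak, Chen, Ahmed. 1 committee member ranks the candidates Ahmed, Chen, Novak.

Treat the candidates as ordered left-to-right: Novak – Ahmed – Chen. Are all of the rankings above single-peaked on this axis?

Axis positions: Novak=1, Ahmed=2, Chen=3.
Type 1 (peak Chen at position 3): ranking walks positions 3-2-1, expanding outward from the peak — single-peaked.
Type 2: ranking walks positions 1-3-2; Chen is ranked above Ahmed even though Ahmed lies between Chen and the peak Novak on the axis — preferences dip and rise again. Not single-peaked.
Type 3 (peak Ahmed at position 2): ranking walks positions 2-3-1, expanding outward from the peak — single-peaked.
Type 2 violates single-peakedness, so the profile is not single-peaked on this axis.

no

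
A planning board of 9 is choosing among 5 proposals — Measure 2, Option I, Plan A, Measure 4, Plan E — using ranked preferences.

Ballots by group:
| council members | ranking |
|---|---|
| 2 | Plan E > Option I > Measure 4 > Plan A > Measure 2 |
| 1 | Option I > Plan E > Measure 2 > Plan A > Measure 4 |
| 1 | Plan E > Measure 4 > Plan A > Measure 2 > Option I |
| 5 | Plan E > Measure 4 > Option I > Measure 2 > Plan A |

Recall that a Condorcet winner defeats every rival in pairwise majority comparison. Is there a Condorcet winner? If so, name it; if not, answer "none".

Plan E

Check each pair by majority over 9 ballots:
Measure 2–Option I: Option I 8–1.
Measure 2 vs Plan A: Measure 2 wins 6–3.
Measure 2 vs Measure 4: Measure 4, 8–1.
Measure 2 vs Plan E: Plan E, 9–0.
Option I vs Plan A: Option I wins 8–1.
Option I–Measure 4: Measure 4 6–3.
Option I vs Plan E: Plan E wins 8–1.
Plan A vs Measure 4: Measure 4 wins 8–1.
Plan A vs Plan E: Plan E, 9–0.
Measure 4 vs Plan E: Plan E, 9–0.
Plan E wins every pairwise contest, so Plan E is the Condorcet winner.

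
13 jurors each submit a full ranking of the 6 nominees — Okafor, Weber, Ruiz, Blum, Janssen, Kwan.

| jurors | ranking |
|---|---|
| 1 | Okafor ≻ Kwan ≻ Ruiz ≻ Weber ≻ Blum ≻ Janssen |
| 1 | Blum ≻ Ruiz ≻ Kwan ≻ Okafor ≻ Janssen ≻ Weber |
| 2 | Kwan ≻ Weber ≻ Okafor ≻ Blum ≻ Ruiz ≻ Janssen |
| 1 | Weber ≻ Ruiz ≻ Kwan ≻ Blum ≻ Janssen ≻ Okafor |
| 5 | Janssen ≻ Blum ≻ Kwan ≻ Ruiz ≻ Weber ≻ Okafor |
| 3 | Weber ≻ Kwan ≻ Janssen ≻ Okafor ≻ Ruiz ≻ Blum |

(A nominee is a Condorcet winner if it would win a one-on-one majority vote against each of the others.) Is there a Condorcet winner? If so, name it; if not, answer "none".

Kwan

Check each pair by majority over 13 ballots:
Okafor vs Weber: Okafor is ranked higher on 1+1 = 2 ballots, Weber on 11. Weber wins 11–2.
Okafor vs Ruiz: 1+2+3 = 6 for Okafor, 7 for Ruiz — Ruiz by 7–6.
Okafor vs Blum: Okafor is ranked higher on 1+2+3 = 6 ballots, Blum on 7. Blum wins 7–6.
Okafor vs Janssen: 4 to 9, Janssen.
Okafor vs Kwan: Okafor is ranked higher on 1 ballot, Kwan on 12. Kwan wins 12–1.
Weber vs Ruiz: Weber preferred on 2+1+3 = 6 ballots; Ruiz wins 7–6.
Weber vs Blum: Weber is ranked higher on 1+2+1+3 = 7 ballots, Blum on 6. Weber wins 7–6.
Weber vs Janssen: 1+2+1+3 = 7 for Weber, 6 for Janssen — Weber by 7–6.
Weber vs Kwan: Weber preferred on 1+3 = 4 ballots; Kwan wins 9–4.
Ruiz vs Blum: 1+1+3 = 5 for Ruiz, 8 for Blum — Blum by 8–5.
Ruiz vs Janssen: Ruiz is ranked higher on 1+1+2+1 = 5 ballots, Janssen on 8. Janssen wins 8–5.
Ruiz vs Kwan: Ruiz is ranked higher on 1+1 = 2 ballots, Kwan on 11. Kwan wins 11–2.
Blum vs Janssen: 5 to 8, Janssen.
Blum vs Kwan: Blum is ranked higher on 1+5 = 6 ballots, Kwan on 7. Kwan wins 7–6.
Janssen vs Kwan: Janssen is ranked higher on 5 ballots, Kwan on 8. Kwan wins 8–5.
Only Kwan has no losses; Kwan is the Condorcet winner.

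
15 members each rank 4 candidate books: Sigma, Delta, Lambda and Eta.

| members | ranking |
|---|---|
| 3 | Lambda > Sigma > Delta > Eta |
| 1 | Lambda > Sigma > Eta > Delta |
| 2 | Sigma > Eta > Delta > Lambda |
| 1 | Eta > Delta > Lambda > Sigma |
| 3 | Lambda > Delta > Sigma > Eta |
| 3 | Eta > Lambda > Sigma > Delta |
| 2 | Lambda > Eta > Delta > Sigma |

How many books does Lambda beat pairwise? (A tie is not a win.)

3

Lambda against each rival (15 members):
Lambda vs Sigma: 3+1+1+3+3+2 = 13 for Lambda, 2 for Sigma — Lambda by 13–2.
Lambda vs Delta: Lambda, 12–3.
Lambda–Eta: Lambda 9–6.
Lambda beats Sigma, Delta, Eta — 3 pairwise wins.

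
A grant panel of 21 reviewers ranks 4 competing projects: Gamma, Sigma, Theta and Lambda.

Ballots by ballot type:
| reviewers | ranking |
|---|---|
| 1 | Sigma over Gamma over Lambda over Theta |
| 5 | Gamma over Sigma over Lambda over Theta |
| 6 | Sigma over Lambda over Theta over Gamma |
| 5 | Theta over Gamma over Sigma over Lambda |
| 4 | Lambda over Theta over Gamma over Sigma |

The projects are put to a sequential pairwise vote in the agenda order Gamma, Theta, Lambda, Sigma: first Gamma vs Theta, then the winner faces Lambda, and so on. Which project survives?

Round 1: Gamma vs Theta — 6–15, Theta advances.
Round 2: Theta vs Lambda — 5–16, Lambda advances.
Round 3: Lambda vs Sigma — 4–17, Sigma advances.
Sigma survives the agenda.

Sigma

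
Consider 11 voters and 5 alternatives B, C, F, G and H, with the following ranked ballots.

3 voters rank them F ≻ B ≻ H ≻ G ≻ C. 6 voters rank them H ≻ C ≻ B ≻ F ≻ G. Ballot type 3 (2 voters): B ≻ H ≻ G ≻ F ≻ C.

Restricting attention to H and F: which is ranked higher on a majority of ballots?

H

Ballots ranking H above F: 6 + 2 = 8.
Ballots ranking F above H: 11 − 8 = 3.
H wins the head-to-head 8–3.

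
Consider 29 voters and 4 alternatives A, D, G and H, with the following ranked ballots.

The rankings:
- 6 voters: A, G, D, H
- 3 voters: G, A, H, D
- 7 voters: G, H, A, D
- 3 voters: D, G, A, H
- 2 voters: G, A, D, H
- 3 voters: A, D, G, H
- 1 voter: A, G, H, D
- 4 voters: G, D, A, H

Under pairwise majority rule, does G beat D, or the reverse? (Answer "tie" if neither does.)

G

Ballots ranking G above D: 6 + 3 + 7 + 2 + 1 + 4 = 23.
Ballots ranking D above G: 29 − 23 = 6.
G wins the head-to-head 23–6.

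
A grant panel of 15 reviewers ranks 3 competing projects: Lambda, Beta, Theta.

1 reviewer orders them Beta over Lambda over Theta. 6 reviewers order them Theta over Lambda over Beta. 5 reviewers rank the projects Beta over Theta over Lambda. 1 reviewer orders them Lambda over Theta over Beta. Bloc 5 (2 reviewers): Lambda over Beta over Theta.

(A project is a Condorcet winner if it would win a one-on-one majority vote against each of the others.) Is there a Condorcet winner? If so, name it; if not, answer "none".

Pairwise majorities:
Lambda–Beta: Lambda 9–6.
Lambda vs Theta: Theta wins 11–4.
Beta vs Theta: Beta is ranked higher on 1+5+2 = 8 ballots, Theta on 7. Beta wins 8–7.
Each project drops at least one matchup (Lambda loses to Theta; Beta loses to Lambda; Theta loses to Beta); the cycle Lambda beats Beta beats Theta beats Lambda rules out a Condorcet winner.

none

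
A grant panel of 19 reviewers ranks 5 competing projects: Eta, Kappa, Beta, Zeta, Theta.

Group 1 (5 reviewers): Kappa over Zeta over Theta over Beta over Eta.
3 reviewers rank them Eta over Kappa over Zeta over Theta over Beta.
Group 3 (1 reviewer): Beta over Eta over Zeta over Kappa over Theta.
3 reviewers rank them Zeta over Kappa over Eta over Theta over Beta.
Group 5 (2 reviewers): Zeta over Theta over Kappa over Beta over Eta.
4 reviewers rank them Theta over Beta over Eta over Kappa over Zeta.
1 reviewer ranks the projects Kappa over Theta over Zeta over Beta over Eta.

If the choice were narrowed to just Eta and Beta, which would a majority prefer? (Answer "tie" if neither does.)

Beta

Ballots ranking Eta above Beta: 3 + 3 = 6.
Ballots ranking Beta above Eta: 19 − 6 = 13.
Beta wins the head-to-head 13–6.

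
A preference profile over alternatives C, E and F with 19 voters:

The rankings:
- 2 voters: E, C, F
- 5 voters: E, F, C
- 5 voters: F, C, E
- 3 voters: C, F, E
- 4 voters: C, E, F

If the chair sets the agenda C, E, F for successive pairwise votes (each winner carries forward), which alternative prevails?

Round 1: C vs E — 12–7, C advances.
Round 2: C vs F — 9–10, F advances.
The agenda winner is F.

F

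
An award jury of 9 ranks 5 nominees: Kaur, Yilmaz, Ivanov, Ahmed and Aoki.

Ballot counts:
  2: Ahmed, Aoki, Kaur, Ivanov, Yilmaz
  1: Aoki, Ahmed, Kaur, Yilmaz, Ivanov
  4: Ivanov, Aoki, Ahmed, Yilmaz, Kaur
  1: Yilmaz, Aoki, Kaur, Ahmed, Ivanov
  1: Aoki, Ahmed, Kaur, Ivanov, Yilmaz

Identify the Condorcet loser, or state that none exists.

none

Head-to-head results (9 jurors):
Kaur vs Yilmaz: Yilmaz wins 5–4.
Kaur vs Ivanov: Kaur wins 5–4.
Kaur–Ahmed: Ahmed 8–1.
Kaur vs Aoki: Kaur is ranked higher on 0 ballots, Aoki on 9. Aoki wins 9–0.
Yilmaz–Ivanov: Ivanov 7–2.
Yilmaz vs Ahmed: Yilmaz preferred on 1 ballot; Ahmed wins 8–1.
Yilmaz vs Aoki: Aoki wins 8–1.
Ivanov vs Ahmed: 4 to 5, Ahmed.
Ivanov vs Aoki: Aoki, 5–4.
Ahmed vs Aoki: Ahmed is ranked higher on 2 ballots, Aoki on 7. Aoki wins 7–2.
Each nominee has at least one pairwise win (Kaur beats Ivanov; Yilmaz beats Kaur; Ivanov beats Yilmaz; Ahmed beats Kaur; Aoki beats Kaur) — no Condorcet loser.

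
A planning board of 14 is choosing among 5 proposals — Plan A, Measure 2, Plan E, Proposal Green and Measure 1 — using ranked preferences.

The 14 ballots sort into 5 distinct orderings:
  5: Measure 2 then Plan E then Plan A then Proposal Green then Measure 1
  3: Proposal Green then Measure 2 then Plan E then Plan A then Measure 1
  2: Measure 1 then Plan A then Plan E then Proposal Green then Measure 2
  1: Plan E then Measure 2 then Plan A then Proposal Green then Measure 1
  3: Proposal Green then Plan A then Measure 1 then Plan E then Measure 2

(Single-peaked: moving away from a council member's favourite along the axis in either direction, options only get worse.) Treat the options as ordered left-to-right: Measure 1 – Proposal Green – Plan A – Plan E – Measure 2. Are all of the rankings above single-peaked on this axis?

no

Axis positions: Measure 1=1, Proposal Green=2, Plan A=3, Plan E=4, Measure 2=5.
Type 1 (peak Measure 2 at position 5): ranking walks positions 5-4-3-2-1, expanding outward from the peak — single-peaked.
Type 2: ranking walks positions 2-5-4-3-1; Measure 2 is ranked above Plan A even though Plan A lies between Measure 2 and the peak Proposal Green on the axis — preferences dip and rise again. Not single-peaked.
Type 3: ranking walks positions 1-3-4-2-5; Plan A is ranked above Proposal Green even though Proposal Green lies between Plan A and the peak Measure 1 on the axis — preferences dip and rise again. Not single-peaked.
Type 4 (peak Plan E at position 4): ranking walks positions 4-5-3-2-1, expanding outward from the peak — single-peaked.
Type 5 (peak Proposal Green at position 2): ranking walks positions 2-3-1-4-5, expanding outward from the peak — single-peaked.
Type 2 violates single-peakedness, so the profile is not single-peaked on this axis.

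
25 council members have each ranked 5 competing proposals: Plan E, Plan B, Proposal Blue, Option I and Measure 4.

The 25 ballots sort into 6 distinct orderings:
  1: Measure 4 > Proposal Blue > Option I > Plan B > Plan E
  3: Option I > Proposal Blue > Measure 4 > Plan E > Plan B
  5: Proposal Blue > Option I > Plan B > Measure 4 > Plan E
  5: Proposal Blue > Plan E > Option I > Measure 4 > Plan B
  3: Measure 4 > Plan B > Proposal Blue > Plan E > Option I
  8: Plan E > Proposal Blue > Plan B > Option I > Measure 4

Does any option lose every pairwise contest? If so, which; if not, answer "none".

Measure 4

Pairwise majorities:
Plan E vs Plan B: Plan E preferred on 3+5+8 = 16 ballots; Plan E wins 16–9.
Plan E vs Proposal Blue: Proposal Blue wins 17–8.
Plan E vs Option I: Plan E preferred on 5+3+8 = 16 ballots; Plan E wins 16–9.
Plan E–Measure 4: Plan E 13–12.
Plan B vs Proposal Blue: Plan B preferred on 3 ballots; Proposal Blue wins 22–3.
Plan B vs Option I: Plan B is ranked higher on 3+8 = 11 ballots, Option I on 14. Option I wins 14–11.
Plan B vs Measure 4: Plan B wins 13–12.
Proposal Blue–Option I: Proposal Blue 22–3.
Proposal Blue vs Measure 4: Proposal Blue is ranked higher on 3+5+5+8 = 21 ballots, Measure 4 on 4. Proposal Blue wins 21–4.
Option I vs Measure 4: Option I wins 21–4.
Only Measure 4 has no wins; Measure 4 is the Condorcet loser.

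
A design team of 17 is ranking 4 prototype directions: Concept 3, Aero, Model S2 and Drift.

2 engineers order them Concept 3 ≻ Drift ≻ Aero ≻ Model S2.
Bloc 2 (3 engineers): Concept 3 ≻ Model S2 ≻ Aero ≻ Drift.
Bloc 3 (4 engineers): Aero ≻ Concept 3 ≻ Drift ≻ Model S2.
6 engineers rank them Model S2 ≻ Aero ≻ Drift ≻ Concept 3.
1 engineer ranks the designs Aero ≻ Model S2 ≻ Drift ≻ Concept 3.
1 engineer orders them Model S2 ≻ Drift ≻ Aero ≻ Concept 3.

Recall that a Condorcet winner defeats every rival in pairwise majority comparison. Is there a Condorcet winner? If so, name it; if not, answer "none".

Pairwise majorities:
Concept 3–Aero: Aero 12–5.
Concept 3–Model S2: Concept 3 9–8.
Concept 3 vs Drift: Concept 3, 9–8.
Aero vs Model S2: Model S2, 10–7.
Aero vs Drift: Aero wins 14–3.
Model S2 vs Drift: Model S2 wins 11–6.
No design is unbeaten: Concept 3 loses to Aero; Aero loses to Model S2; Model S2 loses to Concept 3; Drift loses to Concept 3. In particular Concept 3 beats Model S2 beats Aero beats Concept 3 is a majority cycle — no Condorcet winner exists.

none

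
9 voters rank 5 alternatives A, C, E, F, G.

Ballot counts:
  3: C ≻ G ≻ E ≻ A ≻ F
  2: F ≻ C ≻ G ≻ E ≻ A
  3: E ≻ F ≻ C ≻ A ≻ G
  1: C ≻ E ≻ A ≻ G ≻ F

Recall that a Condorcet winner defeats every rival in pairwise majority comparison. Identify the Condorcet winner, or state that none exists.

Check each pair by majority over 9 ballots:
A vs C: 0 to 9, C.
A vs E: E, 9–0.
A vs F: 4 to 5, F.
A vs G: 3+1 = 4 for A, 5 for G — G by 5–4.
C vs E: C is ranked higher on 3+2+1 = 6 ballots, E on 3. C wins 6–3.
C vs F: 4 to 5, F.
C–G: C 9–0.
E vs F: E wins 7–2.
E vs G: G wins 5–4.
F vs G: F wins 5–4.
Each alternative drops at least one matchup (A loses to C; C loses to F; E loses to C; F loses to E; G loses to C); the cycle C > E > F > C rules out a Condorcet winner.

none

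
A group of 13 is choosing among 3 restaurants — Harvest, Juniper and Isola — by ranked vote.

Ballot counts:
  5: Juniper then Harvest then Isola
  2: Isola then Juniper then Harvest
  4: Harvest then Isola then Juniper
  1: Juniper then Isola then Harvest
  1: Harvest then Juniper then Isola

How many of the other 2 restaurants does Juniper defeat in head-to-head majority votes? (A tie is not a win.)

2

Juniper against each rival (13 friends):
Juniper vs Harvest: 5+2+1 = 8 for Juniper, 5 for Harvest — Juniper by 8–5.
Juniper vs Isola: Juniper, 7–6.
Juniper beats Harvest, Isola — 2 pairwise wins.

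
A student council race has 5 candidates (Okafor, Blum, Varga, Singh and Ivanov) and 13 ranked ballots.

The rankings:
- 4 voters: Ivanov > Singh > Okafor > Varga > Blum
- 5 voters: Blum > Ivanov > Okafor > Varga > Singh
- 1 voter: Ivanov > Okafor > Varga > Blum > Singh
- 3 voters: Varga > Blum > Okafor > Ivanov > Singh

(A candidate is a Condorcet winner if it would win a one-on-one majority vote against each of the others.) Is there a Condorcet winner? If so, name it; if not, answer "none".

none

Pairwise majorities:
Okafor vs Blum: 5 to 8, Blum.
Okafor vs Varga: Okafor is ranked higher on 4+5+1 = 10 ballots, Varga on 3. Okafor wins 10–3.
Okafor vs Singh: Okafor preferred on 5+1+3 = 9 ballots; Okafor wins 9–4.
Okafor vs Ivanov: 3 to 10, Ivanov.
Blum vs Varga: 5 for Blum, 8 for Varga — Varga by 8–5.
Blum vs Singh: Blum is ranked higher on 5+1+3 = 9 ballots, Singh on 4. Blum wins 9–4.
Blum vs Ivanov: 5+3 = 8 for Blum, 5 for Ivanov — Blum by 8–5.
Varga vs Singh: 9 to 4, Varga.
Varga vs Ivanov: 3 to 10, Ivanov.
Singh vs Ivanov: Singh preferred on 0 ballots; Ivanov wins 13–0.
Each candidate drops at least one matchup (Okafor loses to Blum; Blum loses to Varga; Varga loses to Okafor; Singh loses to Okafor; Ivanov loses to Blum); the cycle Okafor beats Varga beats Blum beats Okafor rules out a Condorcet winner.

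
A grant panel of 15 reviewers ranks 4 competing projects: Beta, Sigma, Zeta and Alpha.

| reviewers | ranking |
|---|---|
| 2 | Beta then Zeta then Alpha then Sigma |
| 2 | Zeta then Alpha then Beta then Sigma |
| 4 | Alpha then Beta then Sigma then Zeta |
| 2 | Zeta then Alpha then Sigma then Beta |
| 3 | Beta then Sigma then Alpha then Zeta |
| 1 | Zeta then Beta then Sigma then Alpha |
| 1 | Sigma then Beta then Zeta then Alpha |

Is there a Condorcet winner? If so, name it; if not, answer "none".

Pairwise majorities:
Beta–Sigma: Beta 12–3.
Beta vs Zeta: Beta, 10–5.
Beta–Alpha: Alpha 8–7.
Sigma vs Zeta: Sigma wins 8–7.
Sigma vs Alpha: Alpha, 10–5.
Zeta vs Alpha: Zeta wins 8–7.
No project is unbeaten: Beta loses to Alpha; Sigma loses to Beta; Zeta loses to Beta; Alpha loses to Zeta. In particular Beta > Zeta > Alpha > Beta is a majority cycle — no Condorcet winner exists.

none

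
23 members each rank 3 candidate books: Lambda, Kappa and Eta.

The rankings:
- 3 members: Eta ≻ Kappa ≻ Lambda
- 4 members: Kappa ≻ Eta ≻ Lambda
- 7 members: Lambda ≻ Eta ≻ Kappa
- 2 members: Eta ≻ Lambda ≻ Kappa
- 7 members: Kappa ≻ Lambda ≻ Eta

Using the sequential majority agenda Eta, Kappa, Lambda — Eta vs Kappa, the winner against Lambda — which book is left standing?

Lambda

Round 1: Eta vs Kappa — 12–11, Eta advances.
Round 2: Eta vs Lambda — 9–14, Lambda advances.
Lambda survives the agenda.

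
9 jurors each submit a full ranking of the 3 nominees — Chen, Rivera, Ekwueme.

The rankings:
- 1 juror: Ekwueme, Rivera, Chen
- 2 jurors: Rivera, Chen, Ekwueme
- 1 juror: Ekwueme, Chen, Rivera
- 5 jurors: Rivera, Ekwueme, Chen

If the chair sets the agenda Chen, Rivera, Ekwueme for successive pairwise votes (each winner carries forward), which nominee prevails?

Round 1: Chen vs Rivera — 1–8, Rivera advances.
Round 2: Rivera vs Ekwueme — 7–2, Rivera advances.
Rivera survives the agenda.

Rivera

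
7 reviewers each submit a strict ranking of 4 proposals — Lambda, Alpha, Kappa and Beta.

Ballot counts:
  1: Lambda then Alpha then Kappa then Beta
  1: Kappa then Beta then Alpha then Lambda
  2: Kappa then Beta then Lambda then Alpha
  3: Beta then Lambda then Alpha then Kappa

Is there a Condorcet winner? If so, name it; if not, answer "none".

Check each pair by majority over 7 ballots:
Lambda vs Alpha: Lambda preferred on 1+2+3 = 6 ballots; Lambda wins 6–1.
Lambda vs Kappa: 1+3 = 4 for Lambda, 3 for Kappa — Lambda by 4–3.
Lambda vs Beta: 1 for Lambda, 6 for Beta — Beta by 6–1.
Alpha vs Kappa: 1+3 = 4 for Alpha, 3 for Kappa — Alpha by 4–3.
Alpha vs Beta: 1 to 6, Beta.
Kappa vs Beta: Kappa preferred on 1+1+2 = 4 ballots; Kappa wins 4–3.
No project is unbeaten: Lambda loses to Beta; Alpha loses to Lambda; Kappa loses to Lambda; Beta loses to Kappa. In particular Lambda beats Kappa beats Beta beats Lambda is a majority cycle — no Condorcet winner exists.

none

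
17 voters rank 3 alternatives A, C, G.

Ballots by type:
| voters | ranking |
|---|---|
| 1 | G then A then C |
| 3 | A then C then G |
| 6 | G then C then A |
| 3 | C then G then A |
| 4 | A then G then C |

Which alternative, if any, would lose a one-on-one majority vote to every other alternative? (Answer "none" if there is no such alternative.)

Pairwise majorities:
A vs C: 1+3+4 = 8 for A, 9 for C — C by 9–8.
A vs G: 7 to 10, G.
C vs G: G wins 11–6.
A loses to every other alternative — it is the Condorcet loser.

A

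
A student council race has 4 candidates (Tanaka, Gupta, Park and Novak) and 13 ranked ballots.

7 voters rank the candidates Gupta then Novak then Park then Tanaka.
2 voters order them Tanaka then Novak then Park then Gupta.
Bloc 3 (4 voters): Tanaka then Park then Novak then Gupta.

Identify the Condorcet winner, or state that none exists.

Head-to-head results (13 voters):
Tanaka–Gupta: Gupta 7–6.
Tanaka vs Park: Park, 7–6.
Tanaka–Novak: Novak 7–6.
Gupta vs Park: Gupta, 7–6.
Gupta vs Novak: Gupta wins 7–6.
Park–Novak: Novak 9–4.
Gupta beats each of Tanaka, Park, Novak — Gupta is the Condorcet winner.

Gupta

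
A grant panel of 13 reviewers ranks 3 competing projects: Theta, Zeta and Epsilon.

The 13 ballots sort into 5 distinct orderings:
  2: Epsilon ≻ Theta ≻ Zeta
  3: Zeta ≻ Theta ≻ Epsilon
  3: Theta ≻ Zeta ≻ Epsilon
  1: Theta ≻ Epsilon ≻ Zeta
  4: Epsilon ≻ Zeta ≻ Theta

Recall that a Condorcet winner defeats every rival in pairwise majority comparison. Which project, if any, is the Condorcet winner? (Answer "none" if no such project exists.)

Check each pair by majority over 13 ballots:
Theta–Zeta: Zeta 7–6.
Theta vs Epsilon: Theta, 7–6.
Zeta–Epsilon: Epsilon 7–6.
No project is unbeaten: Theta loses to Zeta; Zeta loses to Epsilon; Epsilon loses to Theta. In particular Theta beats Epsilon beats Zeta beats Theta is a majority cycle — no Condorcet winner exists.

none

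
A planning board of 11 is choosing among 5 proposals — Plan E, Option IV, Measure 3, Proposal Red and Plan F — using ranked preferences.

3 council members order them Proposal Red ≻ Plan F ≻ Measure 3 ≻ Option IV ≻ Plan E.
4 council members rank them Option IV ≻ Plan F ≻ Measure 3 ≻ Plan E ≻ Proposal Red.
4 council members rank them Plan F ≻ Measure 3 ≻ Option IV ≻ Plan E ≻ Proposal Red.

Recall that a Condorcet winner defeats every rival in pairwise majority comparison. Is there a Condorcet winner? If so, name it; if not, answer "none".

Check each pair by majority over 11 ballots:
Plan E vs Option IV: Option IV wins 11–0.
Plan E–Measure 3: Measure 3 11–0.
Plan E vs Proposal Red: Plan E, 8–3.
Plan E–Plan F: Plan F 11–0.
Option IV–Measure 3: Measure 3 7–4.
Option IV vs Proposal Red: Option IV wins 8–3.
Option IV–Plan F: Plan F 7–4.
Measure 3 vs Proposal Red: Measure 3 wins 8–3.
Measure 3 vs Plan F: Plan F, 11–0.
Proposal Red vs Plan F: Plan F wins 8–3.
Plan F beats each of Plan E, Option IV, Measure 3, Proposal Red — Plan F is the Condorcet winner.

Plan F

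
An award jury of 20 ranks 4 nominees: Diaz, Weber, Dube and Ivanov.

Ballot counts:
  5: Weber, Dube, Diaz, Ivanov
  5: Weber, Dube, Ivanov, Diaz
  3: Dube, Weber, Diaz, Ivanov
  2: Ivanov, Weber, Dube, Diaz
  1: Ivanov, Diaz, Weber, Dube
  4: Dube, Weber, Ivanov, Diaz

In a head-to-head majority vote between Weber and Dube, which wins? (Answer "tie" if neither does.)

Ballots ranking Weber above Dube: 5 + 5 + 2 + 1 = 13.
Ballots ranking Dube above Weber: 20 − 13 = 7.
Weber wins the head-to-head 13–7.

Weber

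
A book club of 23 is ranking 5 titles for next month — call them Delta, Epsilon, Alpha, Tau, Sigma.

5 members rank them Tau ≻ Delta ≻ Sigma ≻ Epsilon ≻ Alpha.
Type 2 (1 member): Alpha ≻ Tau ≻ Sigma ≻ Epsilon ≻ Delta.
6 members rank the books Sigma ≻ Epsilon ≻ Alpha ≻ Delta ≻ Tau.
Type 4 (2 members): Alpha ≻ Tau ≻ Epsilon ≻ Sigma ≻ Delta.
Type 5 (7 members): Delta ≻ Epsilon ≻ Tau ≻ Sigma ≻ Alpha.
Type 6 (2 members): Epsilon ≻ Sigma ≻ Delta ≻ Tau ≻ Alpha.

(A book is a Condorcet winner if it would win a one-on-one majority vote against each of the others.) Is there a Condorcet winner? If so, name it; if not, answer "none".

Check each pair by majority over 23 ballots:
Delta–Epsilon: Delta 12–11.
Delta–Alpha: Delta 14–9.
Delta–Tau: Delta 15–8.
Delta vs Sigma: Delta wins 12–11.
Epsilon vs Alpha: Epsilon, 20–3.
Epsilon–Tau: Epsilon 15–8.
Epsilon–Sigma: Sigma 12–11.
Alpha vs Tau: Tau, 14–9.
Alpha vs Sigma: Sigma wins 20–3.
Tau vs Sigma: Tau wins 15–8.
Only Delta has no losses; Delta is the Condorcet winner.

Delta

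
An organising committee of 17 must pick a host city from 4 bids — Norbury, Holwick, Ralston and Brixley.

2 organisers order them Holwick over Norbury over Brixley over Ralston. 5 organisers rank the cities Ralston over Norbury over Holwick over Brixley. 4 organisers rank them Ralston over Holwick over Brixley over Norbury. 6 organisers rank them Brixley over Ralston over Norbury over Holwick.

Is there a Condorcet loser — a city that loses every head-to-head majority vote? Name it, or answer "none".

Head-to-head results (17 organisers):
Norbury vs Holwick: 5+6 = 11 for Norbury, 6 for Holwick — Norbury by 11–6.
Norbury–Ralston: Ralston 15–2.
Norbury vs Brixley: Brixley, 10–7.
Holwick vs Ralston: Ralston wins 15–2.
Holwick vs Brixley: 11 to 6, Holwick.
Ralston vs Brixley: Ralston, 9–8.
No city is winless: Norbury beats Holwick; Holwick beats Brixley; Ralston beats Norbury; Brixley beats Norbury. There is no Condorcet loser.

none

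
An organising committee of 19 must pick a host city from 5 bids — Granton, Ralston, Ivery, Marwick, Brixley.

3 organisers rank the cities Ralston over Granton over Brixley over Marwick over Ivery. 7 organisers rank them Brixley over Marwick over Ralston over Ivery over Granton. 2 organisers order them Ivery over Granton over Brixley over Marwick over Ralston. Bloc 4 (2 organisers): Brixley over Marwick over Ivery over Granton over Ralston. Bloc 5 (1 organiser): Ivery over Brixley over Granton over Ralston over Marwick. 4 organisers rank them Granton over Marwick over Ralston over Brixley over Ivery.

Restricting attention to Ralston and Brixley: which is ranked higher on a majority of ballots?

Ballots ranking Ralston above Brixley: 3 + 4 = 7.
Ballots ranking Brixley above Ralston: 19 − 7 = 12.
Brixley wins the head-to-head 12–7.

Brixley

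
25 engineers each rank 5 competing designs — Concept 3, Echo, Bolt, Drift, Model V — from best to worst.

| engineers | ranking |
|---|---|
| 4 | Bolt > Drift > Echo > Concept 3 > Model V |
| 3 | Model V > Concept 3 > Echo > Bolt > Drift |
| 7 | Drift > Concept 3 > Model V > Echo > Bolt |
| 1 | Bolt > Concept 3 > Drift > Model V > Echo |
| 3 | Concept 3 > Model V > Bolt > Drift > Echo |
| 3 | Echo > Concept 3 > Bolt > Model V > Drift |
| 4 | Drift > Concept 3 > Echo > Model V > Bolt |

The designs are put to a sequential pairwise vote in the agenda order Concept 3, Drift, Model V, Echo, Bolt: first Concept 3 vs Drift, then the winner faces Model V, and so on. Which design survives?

Bolt

Round 1: Concept 3 vs Drift — 10–15, Drift advances.
Round 2: Drift vs Model V — 16–9, Drift advances.
Round 3: Drift vs Echo — 19–6, Drift advances.
Round 4: Drift vs Bolt — 11–14, Bolt advances.
Bolt survives the agenda.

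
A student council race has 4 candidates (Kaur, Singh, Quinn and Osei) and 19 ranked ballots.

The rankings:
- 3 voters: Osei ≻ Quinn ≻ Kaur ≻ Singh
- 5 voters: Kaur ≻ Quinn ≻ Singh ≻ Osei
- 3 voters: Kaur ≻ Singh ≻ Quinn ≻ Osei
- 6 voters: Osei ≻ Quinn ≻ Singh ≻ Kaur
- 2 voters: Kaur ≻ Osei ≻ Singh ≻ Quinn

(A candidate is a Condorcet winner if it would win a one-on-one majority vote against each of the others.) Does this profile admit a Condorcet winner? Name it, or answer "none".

Head-to-head results (19 voters):
Kaur vs Singh: 13 to 6, Kaur.
Kaur vs Quinn: Kaur wins 10–9.
Kaur vs Osei: 5+3+2 = 10 for Kaur, 9 for Osei — Kaur by 10–9.
Singh–Quinn: Quinn 14–5.
Singh vs Osei: Singh preferred on 5+3 = 8 ballots; Osei wins 11–8.
Quinn vs Osei: Osei wins 11–8.
Kaur beats each of Singh, Quinn, Osei — Kaur is the Condorcet winner.

Kaur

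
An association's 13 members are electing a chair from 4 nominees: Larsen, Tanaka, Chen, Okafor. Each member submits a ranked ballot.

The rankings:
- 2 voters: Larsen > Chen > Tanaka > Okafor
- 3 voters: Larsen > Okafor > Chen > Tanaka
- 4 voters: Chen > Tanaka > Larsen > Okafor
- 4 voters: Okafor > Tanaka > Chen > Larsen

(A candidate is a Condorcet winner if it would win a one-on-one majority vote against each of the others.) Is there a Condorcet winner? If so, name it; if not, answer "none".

Head-to-head results (13 voters):
Larsen vs Tanaka: 5 to 8, Tanaka.
Larsen vs Chen: 5 to 8, Chen.
Larsen vs Okafor: Larsen is ranked higher on 2+3+4 = 9 ballots, Okafor on 4. Larsen wins 9–4.
Tanaka vs Chen: Tanaka is ranked higher on 4 ballots, Chen on 9. Chen wins 9–4.
Tanaka vs Okafor: 6 to 7, Okafor.
Chen vs Okafor: 6 to 7, Okafor.
Every candidate loses at least once (Larsen loses to Tanaka; Tanaka loses to Chen; Chen loses to Okafor; Okafor loses to Larsen). The majority relation contains the cycle Larsen > Okafor > Tanaka > Larsen, so there is no Condorcet winner.

none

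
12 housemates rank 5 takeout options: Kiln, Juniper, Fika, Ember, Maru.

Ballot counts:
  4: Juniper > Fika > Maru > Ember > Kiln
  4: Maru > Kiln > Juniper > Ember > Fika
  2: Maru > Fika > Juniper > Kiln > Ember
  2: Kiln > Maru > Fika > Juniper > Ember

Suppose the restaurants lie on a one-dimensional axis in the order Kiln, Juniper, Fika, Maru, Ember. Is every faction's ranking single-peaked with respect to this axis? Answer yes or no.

no

Axis positions: Kiln=1, Juniper=2, Fika=3, Maru=4, Ember=5.
Faction 1 (peak Juniper at position 2): ranking walks positions 2-3-4-5-1, expanding outward from the peak — single-peaked.
Faction 2: ranking walks positions 4-1-2-5-3; Kiln is ranked above Fika even though Fika lies between Kiln and the peak Maru on the axis — preferences dip and rise again. Not single-peaked.
Faction 3 (peak Maru at position 4): ranking walks positions 4-3-2-1-5, expanding outward from the peak — single-peaked.
Faction 4: ranking walks positions 1-4-3-2-5; Maru is ranked above Juniper even though Juniper lies between Maru and the peak Kiln on the axis — preferences dip and rise again. Not single-peaked.
Faction 2 violates single-peakedness, so the profile is not single-peaked on this axis.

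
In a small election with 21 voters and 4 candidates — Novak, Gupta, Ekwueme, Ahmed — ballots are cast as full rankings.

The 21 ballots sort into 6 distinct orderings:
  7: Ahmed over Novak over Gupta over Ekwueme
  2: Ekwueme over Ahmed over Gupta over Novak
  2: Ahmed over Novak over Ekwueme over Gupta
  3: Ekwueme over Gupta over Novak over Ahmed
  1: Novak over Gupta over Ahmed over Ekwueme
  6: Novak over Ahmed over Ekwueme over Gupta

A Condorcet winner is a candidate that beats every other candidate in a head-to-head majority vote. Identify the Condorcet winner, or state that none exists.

Ahmed

Pairwise majorities:
Novak vs Gupta: 16 to 5, Novak.
Novak vs Ekwueme: Novak, 16–5.
Novak vs Ahmed: Ahmed wins 11–10.
Gupta vs Ekwueme: Ekwueme wins 13–8.
Gupta vs Ahmed: Ahmed, 17–4.
Ekwueme vs Ahmed: 2+3 = 5 for Ekwueme, 16 for Ahmed — Ahmed by 16–5.
Ahmed wins every pairwise contest, so Ahmed is the Condorcet winner.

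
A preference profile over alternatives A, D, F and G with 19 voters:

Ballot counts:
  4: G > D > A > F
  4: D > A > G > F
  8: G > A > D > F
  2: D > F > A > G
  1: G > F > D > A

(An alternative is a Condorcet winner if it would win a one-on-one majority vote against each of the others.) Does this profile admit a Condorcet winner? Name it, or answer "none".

G

Pairwise majorities:
A vs D: 8 for A, 11 for D — D by 11–8.
A vs F: 4+4+8 = 16 for A, 3 for F — A by 16–3.
A vs G: 4+2 = 6 for A, 13 for G — G by 13–6.
D vs F: 18 to 1, D.
D vs G: D preferred on 4+2 = 6 ballots; G wins 13–6.
F vs G: F preferred on 2 ballots; G wins 17–2.
G beats each of A, D, F — G is the Condorcet winner.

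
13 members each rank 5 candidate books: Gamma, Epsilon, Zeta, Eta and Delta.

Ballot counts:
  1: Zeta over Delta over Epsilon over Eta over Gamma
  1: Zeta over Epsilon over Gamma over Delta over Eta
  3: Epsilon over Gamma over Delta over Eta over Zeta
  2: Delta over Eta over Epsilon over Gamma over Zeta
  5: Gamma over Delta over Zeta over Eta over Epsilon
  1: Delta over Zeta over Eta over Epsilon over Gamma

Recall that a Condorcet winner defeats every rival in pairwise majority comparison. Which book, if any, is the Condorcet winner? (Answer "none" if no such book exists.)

Check each pair by majority over 13 ballots:
Gamma vs Epsilon: Gamma preferred on 5 ballots; Epsilon wins 8–5.
Gamma vs Zeta: 3+2+5 = 10 for Gamma, 3 for Zeta — Gamma by 10–3.
Gamma vs Eta: 9 to 4, Gamma.
Gamma vs Delta: 9 to 4, Gamma.
Epsilon vs Zeta: Epsilon is ranked higher on 3+2 = 5 ballots, Zeta on 8. Zeta wins 8–5.
Epsilon vs Eta: Epsilon preferred on 1+1+3 = 5 ballots; Eta wins 8–5.
Epsilon vs Delta: 1+3 = 4 for Epsilon, 9 for Delta — Delta by 9–4.
Zeta vs Eta: 8 to 5, Zeta.
Zeta vs Delta: Zeta is ranked higher on 1+1 = 2 ballots, Delta on 11. Delta wins 11–2.
Eta vs Delta: 0 to 13, Delta.
Each book drops at least one matchup (Gamma loses to Epsilon; Epsilon loses to Zeta; Zeta loses to Gamma; Eta loses to Gamma; Delta loses to Gamma); the cycle Gamma beats Zeta beats Epsilon beats Gamma rules out a Condorcet winner.

none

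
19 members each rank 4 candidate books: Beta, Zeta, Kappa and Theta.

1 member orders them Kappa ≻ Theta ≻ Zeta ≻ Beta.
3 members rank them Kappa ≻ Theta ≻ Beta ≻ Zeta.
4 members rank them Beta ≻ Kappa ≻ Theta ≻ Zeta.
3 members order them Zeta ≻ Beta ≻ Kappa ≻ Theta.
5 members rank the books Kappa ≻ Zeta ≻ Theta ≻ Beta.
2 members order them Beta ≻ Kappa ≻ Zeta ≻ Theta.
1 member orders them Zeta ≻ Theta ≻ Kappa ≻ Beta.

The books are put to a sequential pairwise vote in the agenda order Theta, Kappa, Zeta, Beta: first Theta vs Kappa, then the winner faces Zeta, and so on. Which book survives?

Round 1: Theta vs Kappa — 1–18, Kappa advances.
Round 2: Kappa vs Zeta — 15–4, Kappa advances.
Round 3: Kappa vs Beta — 10–9, Kappa advances.
The agenda winner is Kappa.

Kappa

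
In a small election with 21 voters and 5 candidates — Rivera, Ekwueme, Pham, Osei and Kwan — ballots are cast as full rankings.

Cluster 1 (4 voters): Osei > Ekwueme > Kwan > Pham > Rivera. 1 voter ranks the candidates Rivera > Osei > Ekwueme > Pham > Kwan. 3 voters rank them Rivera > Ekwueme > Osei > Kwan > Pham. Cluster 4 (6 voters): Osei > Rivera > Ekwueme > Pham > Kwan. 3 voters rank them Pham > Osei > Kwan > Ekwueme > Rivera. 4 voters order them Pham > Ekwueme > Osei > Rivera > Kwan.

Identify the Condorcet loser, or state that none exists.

Head-to-head results (21 voters):
Rivera vs Ekwueme: 10 to 11, Ekwueme.
Rivera vs Pham: 1+3+6 = 10 for Rivera, 11 for Pham — Pham by 11–10.
Rivera vs Osei: Osei wins 17–4.
Rivera vs Kwan: Rivera preferred on 1+3+6+4 = 14 ballots; Rivera wins 14–7.
Ekwueme vs Pham: Ekwueme, 14–7.
Ekwueme vs Osei: Ekwueme is ranked higher on 3+4 = 7 ballots, Osei on 14. Osei wins 14–7.
Ekwueme–Kwan: Ekwueme 18–3.
Pham vs Osei: Osei, 14–7.
Pham vs Kwan: 14 to 7, Pham.
Osei vs Kwan: Osei, 21–0.
Only Kwan has no wins; Kwan is the Condorcet loser.

Kwan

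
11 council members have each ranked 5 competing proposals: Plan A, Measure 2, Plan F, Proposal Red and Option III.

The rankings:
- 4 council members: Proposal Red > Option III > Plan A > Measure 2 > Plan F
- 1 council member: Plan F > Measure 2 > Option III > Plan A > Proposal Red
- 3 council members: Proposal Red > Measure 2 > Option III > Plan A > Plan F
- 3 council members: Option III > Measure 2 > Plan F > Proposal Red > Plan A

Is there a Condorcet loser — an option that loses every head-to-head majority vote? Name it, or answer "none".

Plan F

Head-to-head results (11 council members):
Plan A vs Measure 2: 4 for Plan A, 7 for Measure 2 — Measure 2 by 7–4.
Plan A vs Plan F: Plan A wins 7–4.
Plan A vs Proposal Red: Plan A preferred on 1 ballot; Proposal Red wins 10–1.
Plan A vs Option III: 0 for Plan A, 11 for Option III — Option III by 11–0.
Measure 2 vs Plan F: Measure 2 preferred on 4+3+3 = 10 ballots; Measure 2 wins 10–1.
Measure 2 vs Proposal Red: Proposal Red wins 7–4.
Measure 2 vs Option III: Measure 2 preferred on 1+3 = 4 ballots; Option III wins 7–4.
Plan F vs Proposal Red: 4 to 7, Proposal Red.
Plan F vs Option III: Plan F preferred on 1 ballot; Option III wins 10–1.
Proposal Red vs Option III: Proposal Red wins 7–4.
Only Plan F has no wins; Plan F is the Condorcet loser.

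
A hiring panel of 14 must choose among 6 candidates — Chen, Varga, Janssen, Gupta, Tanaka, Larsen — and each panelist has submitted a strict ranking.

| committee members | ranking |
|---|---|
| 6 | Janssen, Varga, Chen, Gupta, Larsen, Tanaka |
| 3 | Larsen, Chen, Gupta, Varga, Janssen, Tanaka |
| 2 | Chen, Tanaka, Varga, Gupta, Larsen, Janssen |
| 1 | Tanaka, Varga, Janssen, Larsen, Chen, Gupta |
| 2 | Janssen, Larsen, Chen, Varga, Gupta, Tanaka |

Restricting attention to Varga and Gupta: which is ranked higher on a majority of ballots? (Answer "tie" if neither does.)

Ballots ranking Varga above Gupta: 6 + 2 + 1 + 2 = 11.
Ballots ranking Gupta above Varga: 14 − 11 = 3.
Varga wins the head-to-head 11–3.

Varga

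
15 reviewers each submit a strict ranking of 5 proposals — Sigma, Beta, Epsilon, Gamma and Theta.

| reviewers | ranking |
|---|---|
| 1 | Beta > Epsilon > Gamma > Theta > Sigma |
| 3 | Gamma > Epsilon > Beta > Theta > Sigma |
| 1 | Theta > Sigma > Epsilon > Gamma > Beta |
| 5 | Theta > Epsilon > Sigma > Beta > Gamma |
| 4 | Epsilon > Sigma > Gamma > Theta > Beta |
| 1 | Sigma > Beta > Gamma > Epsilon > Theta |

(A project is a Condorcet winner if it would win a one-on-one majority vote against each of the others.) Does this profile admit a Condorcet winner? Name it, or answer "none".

Head-to-head results (15 reviewers):
Sigma vs Beta: Sigma, 11–4.
Sigma vs Epsilon: Epsilon wins 13–2.
Sigma–Gamma: Sigma 11–4.
Sigma–Theta: Theta 10–5.
Beta–Epsilon: Epsilon 13–2.
Beta vs Gamma: Gamma wins 8–7.
Beta–Theta: Theta 10–5.
Epsilon vs Gamma: Epsilon, 11–4.
Epsilon vs Theta: Epsilon wins 9–6.
Gamma vs Theta: Gamma, 9–6.
Only Epsilon has no losses; Epsilon is the Condorcet winner.

Epsilon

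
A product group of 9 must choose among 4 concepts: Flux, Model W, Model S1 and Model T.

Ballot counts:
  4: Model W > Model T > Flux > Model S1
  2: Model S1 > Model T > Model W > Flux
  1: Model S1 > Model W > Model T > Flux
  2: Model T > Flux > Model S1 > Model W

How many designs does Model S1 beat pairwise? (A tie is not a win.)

Model S1 against each rival (9 engineers):
Model S1 vs Flux: 2+1 = 3 for Model S1, 6 for Flux — Flux by 6–3.
Model S1 vs Model W: Model S1, 5–4.
Model S1 vs Model T: Model S1 is ranked higher on 2+1 = 3 ballots, Model T on 6. Model T wins 6–3.
Model S1 beats Model W; loses to Flux, Model T — 1 pairwise win.

1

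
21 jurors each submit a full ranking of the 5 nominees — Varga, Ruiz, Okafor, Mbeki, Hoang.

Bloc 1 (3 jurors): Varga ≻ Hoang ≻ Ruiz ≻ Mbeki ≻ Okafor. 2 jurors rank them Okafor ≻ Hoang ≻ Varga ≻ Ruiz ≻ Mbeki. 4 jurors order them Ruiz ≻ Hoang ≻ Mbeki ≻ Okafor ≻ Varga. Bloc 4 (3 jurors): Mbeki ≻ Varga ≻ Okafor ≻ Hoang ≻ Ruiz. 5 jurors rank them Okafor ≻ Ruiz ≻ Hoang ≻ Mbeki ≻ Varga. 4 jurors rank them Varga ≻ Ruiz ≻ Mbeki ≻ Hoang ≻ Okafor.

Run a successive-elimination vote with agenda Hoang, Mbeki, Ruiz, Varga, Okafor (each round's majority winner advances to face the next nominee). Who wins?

Okafor

Round 1: Hoang vs Mbeki — 14–7, Hoang advances.
Round 2: Hoang vs Ruiz — 8–13, Ruiz advances.
Round 3: Ruiz vs Varga — 9–12, Varga advances.
Round 4: Varga vs Okafor — 10–11, Okafor advances.
Okafor survives the agenda.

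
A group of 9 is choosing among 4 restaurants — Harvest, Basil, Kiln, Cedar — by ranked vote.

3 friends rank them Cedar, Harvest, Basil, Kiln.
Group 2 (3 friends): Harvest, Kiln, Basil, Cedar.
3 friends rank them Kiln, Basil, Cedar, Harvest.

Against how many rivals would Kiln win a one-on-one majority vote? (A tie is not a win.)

2

Kiln against each rival (9 friends):
Kiln vs Harvest: Harvest, 6–3.
Kiln vs Basil: Kiln, 6–3.
Kiln vs Cedar: Kiln wins 6–3.
Kiln beats Basil, Cedar; loses to Harvest — 2 pairwise wins.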